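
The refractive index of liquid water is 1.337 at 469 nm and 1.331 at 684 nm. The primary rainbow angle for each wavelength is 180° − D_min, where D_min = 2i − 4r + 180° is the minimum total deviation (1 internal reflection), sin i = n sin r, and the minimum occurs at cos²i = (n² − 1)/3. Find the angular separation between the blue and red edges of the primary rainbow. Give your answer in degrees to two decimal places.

At 469 nm (n = 1.337): cos²i = 0.26252 → i = 59.178°, r = 39.964°, D_min = 138.500°, rainbow angle = 41.500°.
At 684 nm (n = 1.331): cos²i = 0.25719 → i = 59.527°, r = 40.356°, D_min = 137.630°, rainbow angle = 42.370°.
Angular width = |41.500° − 42.370°| = 0.870°.

0.87°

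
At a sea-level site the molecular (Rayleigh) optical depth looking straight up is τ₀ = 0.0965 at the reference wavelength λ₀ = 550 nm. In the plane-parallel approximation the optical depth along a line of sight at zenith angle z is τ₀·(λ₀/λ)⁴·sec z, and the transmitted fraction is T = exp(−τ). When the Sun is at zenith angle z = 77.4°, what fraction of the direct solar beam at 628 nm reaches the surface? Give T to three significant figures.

sec 77.4° = 4.5841.
τ = 0.0965 × (550/628)⁴ × 4.5841 = 0.0965 × 0.5883 × 4.5841 = 0.2603.
T = exp(−0.2603) = 0.7709.

0.771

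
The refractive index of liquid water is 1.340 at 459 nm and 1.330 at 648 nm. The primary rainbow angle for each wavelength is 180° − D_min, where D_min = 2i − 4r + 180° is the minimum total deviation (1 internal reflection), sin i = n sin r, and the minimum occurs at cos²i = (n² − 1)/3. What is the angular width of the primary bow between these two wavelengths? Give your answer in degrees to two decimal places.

At 459 nm (n = 1.340): cos²i = 0.26520 → i = 59.004°, r = 39.770°, D_min = 138.929°, rainbow angle = 41.071°.
At 648 nm (n = 1.330): cos²i = 0.25630 → i = 59.585°, r = 40.422°, D_min = 137.484°, rainbow angle = 42.516°.
Angular width = |41.071° − 42.516°| = 1.445°.

1.45°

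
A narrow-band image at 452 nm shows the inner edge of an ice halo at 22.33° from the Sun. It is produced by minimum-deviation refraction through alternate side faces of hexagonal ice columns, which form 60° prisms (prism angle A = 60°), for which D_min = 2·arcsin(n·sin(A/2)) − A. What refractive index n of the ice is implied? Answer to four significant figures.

Rearranging: n = sin((D_min + A)/2) / sin(A/2).
(D_min + A)/2 = (22.33° + 60°)/2 = 41.165°.
n = sin 41.165° / sin 30° = 0.6582 / 0.5000 = 1.3165.

1.316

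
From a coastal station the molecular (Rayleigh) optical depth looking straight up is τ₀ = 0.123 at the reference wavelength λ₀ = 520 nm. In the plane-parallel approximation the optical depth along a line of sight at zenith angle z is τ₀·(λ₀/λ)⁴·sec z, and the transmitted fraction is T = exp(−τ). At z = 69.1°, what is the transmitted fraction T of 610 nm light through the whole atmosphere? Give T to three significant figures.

sec 69.1° = 2.8032.
τ = 0.123 × (520/610)⁴ × 2.8032 = 0.123 × 0.5281 × 2.8032 = 0.1821.
T = exp(−0.1821) = 0.8335.

0.834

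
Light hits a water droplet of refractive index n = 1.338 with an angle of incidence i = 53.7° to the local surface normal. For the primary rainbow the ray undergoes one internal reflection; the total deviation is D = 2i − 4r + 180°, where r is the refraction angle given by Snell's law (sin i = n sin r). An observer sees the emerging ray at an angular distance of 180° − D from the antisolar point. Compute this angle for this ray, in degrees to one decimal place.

40.8°

sin r = sin 53.7° / 1.338 = 0.8059/1.338 = 0.6023; r = 37.04°.
D = 2·53.7° − 4·37.04° + 180° = 107.40° − 148.15° + 180° = 139.25°.
Angle from antisolar point = 180° − D = 40.75°.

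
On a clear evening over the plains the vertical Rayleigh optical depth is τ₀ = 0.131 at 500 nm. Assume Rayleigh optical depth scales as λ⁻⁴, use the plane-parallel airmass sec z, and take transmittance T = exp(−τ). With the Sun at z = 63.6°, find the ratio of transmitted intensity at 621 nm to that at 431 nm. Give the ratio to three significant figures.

Airmass: sec 63.6° = 2.2490.
τ(621 nm) = 0.131 × (500/621)⁴ × 2.2490 = 0.131 × 0.4203 × 2.2490 = 0.1238.
τ(431 nm) = 0.131 × (500/431)⁴ × 2.2490 = 0.131 × 1.8112 × 2.2490 = 0.5336.
T(621)/T(431) = exp(τ_B − τ_A) = exp(0.4098) = 1.5065.

1.51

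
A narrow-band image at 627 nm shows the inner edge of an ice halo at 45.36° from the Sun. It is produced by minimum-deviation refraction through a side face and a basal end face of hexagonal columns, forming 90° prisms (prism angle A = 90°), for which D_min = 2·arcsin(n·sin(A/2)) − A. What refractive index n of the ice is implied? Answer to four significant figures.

1.308

Rearranging: n = sin((D_min + A)/2) / sin(A/2).
(D_min + A)/2 = (45.36° + 90°)/2 = 67.680°.
n = sin 67.680° / sin 45° = 0.9251 / 0.7071 = 1.3083.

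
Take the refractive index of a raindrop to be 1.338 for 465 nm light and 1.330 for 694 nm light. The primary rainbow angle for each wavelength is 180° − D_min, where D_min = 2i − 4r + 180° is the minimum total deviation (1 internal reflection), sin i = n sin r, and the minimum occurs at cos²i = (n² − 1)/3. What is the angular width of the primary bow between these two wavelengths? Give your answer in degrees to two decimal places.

1.16°

At 465 nm (n = 1.338): cos²i = 0.26341 → i = 59.120°, r = 39.899°, D_min = 138.643°, rainbow angle = 41.357°.
At 694 nm (n = 1.330): cos²i = 0.25630 → i = 59.585°, r = 40.422°, D_min = 137.484°, rainbow angle = 42.516°.
Angular width = |41.357° − 42.516°| = 1.160°.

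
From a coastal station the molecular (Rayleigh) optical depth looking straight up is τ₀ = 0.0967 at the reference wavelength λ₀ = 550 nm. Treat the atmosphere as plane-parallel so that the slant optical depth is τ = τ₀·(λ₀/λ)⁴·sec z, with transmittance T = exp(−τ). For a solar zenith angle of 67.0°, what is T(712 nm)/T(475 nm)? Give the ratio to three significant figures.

Airmass: sec 67.0° = 2.5593.
τ(712 nm) = 0.0967 × (550/712)⁴ × 2.5593 = 0.0967 × 0.3561 × 2.5593 = 0.0881.
τ(475 nm) = 0.0967 × (550/475)⁴ × 2.5593 = 0.0967 × 1.7975 × 2.5593 = 0.4449.
T(712)/T(475) = exp(τ_B − τ_A) = exp(0.3567) = 1.4287.

1.43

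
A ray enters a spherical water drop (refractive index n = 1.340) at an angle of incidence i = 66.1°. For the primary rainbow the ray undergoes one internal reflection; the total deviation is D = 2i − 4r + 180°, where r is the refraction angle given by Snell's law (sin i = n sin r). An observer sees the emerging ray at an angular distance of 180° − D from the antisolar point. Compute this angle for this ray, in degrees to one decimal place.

39.9°

sin r = sin 66.1° / 1.340 = 0.9143/1.340 = 0.6823; r = 43.02°.
D = 2·66.1° − 4·43.02° + 180° = 132.20° − 172.09° + 180° = 140.11°.
Angle from antisolar point = 180° − D = 39.89°.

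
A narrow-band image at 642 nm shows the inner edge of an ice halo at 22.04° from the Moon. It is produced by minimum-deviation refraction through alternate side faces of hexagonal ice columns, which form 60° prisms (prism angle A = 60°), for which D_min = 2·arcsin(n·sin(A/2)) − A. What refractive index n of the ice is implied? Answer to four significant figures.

Rearranging: n = sin((D_min + A)/2) / sin(A/2).
(D_min + A)/2 = (22.04° + 60°)/2 = 41.020°.
n = sin 41.020° / sin 30° = 0.6563 / 0.5000 = 1.3126.

1.313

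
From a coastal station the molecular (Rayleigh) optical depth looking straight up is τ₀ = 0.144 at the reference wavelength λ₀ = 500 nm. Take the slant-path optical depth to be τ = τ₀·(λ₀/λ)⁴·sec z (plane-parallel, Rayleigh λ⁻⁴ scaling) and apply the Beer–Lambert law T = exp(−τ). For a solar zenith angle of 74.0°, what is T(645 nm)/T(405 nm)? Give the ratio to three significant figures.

2.79

Airmass: sec 74.0° = 3.6280.
τ(645 nm) = 0.144 × (500/645)⁴ × 3.6280 = 0.144 × 0.3611 × 3.6280 = 0.1887.
τ(405 nm) = 0.144 × (500/405)⁴ × 3.6280 = 0.144 × 2.3231 × 3.6280 = 1.2136.
T(645)/T(405) = exp(τ_B − τ_A) = exp(1.0250) = 2.7870.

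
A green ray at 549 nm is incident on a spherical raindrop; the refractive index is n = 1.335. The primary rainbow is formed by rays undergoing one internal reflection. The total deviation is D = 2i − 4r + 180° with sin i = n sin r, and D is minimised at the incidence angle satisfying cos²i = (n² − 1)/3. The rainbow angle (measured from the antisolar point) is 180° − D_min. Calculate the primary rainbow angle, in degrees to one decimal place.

41.8°

cos²i = (1.78222 − 1)/3 = 0.26074; i = arccos(0.51063) = 59.294°.
sin r = sin 59.294°/1.335 = 0.64405; r = 40.094°.
D_min = 2·59.294° − 4·40.094° + 180° = 138.212°.
Rainbow angle = 180° − D_min = 41.788°.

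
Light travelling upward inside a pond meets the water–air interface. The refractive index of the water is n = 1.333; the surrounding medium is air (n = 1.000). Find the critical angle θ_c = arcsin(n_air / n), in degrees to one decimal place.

48.6°

sin θ_c = n_air / n = 1.000 / 1.333 = 0.7502.
θ_c = arcsin(0.7502) = 48.61°.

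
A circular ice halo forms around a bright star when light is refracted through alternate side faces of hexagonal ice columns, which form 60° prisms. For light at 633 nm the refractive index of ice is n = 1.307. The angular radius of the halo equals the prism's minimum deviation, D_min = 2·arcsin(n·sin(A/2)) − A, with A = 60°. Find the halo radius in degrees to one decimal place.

n·sin(A/2) = 1.307 × sin 30° = 1.307 × 0.5000 = 0.6535.
D_min = 2·arcsin(0.6535) − 60° = 2 × 40.806° − 60° = 21.612°.

21.6°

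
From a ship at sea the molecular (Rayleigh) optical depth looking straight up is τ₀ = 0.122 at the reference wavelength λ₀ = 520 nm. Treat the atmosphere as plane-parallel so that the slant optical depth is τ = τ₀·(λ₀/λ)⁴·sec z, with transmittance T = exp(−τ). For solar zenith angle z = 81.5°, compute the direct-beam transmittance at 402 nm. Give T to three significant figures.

0.0992

sec 81.5° = 6.7655.
τ = 0.122 × (520/402)⁴ × 6.7655 = 0.122 × 2.7997 × 6.7655 = 2.3108.
T = exp(−2.3108) = 0.0992.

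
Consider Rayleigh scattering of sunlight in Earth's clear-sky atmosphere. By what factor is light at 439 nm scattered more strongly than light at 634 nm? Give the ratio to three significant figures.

4.35

Rayleigh scattering ∝ λ⁻⁴, so the ratio of coefficients is the inverse fourth power of the wavelength ratio.
σ(439)/σ(634) = (634/439)⁴ = (1.4442)⁴ = 4.35.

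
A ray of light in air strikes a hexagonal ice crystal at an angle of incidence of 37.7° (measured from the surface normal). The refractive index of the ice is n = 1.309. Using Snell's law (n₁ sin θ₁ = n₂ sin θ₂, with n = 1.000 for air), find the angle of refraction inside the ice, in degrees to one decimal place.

27.9°

Snell: sin θ_r = sin θ_i / n = sin 37.7° / 1.309 = 0.6115 / 1.309 = 0.4672.
θ_r = arcsin(0.4672) = 27.85°.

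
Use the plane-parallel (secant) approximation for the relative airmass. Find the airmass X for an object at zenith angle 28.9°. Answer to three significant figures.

X = sec z = 1/cos 28.9° = 1/0.8755 = 1.1423.

1.14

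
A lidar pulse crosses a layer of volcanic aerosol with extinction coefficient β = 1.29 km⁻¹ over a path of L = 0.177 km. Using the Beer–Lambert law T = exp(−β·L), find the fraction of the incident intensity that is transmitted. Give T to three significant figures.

0.796

τ = β·L = 1.29 × 0.177 = 0.2283.
T = exp(−0.2283) = 0.7959.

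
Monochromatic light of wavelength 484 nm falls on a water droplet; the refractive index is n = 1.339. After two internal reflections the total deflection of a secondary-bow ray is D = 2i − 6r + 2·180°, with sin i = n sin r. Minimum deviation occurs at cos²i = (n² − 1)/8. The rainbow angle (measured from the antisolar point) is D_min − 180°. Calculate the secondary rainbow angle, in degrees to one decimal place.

52.5°

cos²i = (1.79292 − 1)/8 = 0.09912; i = arccos(0.31483) = 71.650°.
sin r = sin 71.650°/1.339 = 0.70885; r = 45.141°.
D_min = 2·71.650° − 6·45.141° + 360° = 232.451°.
Rainbow angle = D_min − 180° = 52.451°.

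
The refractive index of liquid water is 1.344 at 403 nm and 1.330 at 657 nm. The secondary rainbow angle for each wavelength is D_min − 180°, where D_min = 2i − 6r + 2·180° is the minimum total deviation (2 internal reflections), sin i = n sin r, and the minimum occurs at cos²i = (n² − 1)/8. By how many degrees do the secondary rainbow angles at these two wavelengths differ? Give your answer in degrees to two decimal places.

3.63°

At 403 nm (n = 1.344): cos²i = 0.10079 → i = 71.490°, r = 44.874°, D_min = 233.733°, rainbow angle = 53.733°.
At 657 nm (n = 1.330): cos²i = 0.09611 → i = 71.940°, r = 45.630°, D_min = 230.101°, rainbow angle = 50.101°.
Angular width = |53.733° − 50.101°| = 3.632°.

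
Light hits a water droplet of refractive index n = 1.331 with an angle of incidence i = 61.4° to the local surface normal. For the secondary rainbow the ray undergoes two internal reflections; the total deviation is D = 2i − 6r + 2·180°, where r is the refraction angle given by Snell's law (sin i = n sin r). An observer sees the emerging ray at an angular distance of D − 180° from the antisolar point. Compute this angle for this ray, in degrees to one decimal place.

55.2°

sin r = sin 61.4° / 1.331 = 0.8780/1.331 = 0.6596; r = 41.27°.
D = 2·61.4° − 6·41.27° + 2·180° = 122.80° − 247.64° + 360° = 235.16°.
Angle from antisolar point = D − 180° = 55.16°.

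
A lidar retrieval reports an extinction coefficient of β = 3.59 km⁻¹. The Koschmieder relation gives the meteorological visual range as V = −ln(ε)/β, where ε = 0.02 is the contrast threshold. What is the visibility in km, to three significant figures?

V = −ln(0.02) / 3.59 = 3.912 / 3.59 = 1.0897 km.

1.09 km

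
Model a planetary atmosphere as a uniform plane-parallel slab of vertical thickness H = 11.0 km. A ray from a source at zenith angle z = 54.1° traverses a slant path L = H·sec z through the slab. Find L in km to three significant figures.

18.8 km

sec z = 1/cos 54.1° = 1.7054.
L = 11.0 × 1.7054 = 18.759 km.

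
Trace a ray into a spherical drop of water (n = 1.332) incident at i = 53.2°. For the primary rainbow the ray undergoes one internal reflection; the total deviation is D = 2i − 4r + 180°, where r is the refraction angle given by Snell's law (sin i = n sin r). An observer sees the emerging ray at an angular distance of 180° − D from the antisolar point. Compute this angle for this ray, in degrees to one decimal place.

sin r = sin 53.2° / 1.332 = 0.8007/1.332 = 0.6011; r = 36.95°.
D = 2·53.2° − 4·36.95° + 180° = 106.40° − 147.81° + 180° = 138.59°.
Angle from antisolar point = 180° − D = 41.41°.

41.4°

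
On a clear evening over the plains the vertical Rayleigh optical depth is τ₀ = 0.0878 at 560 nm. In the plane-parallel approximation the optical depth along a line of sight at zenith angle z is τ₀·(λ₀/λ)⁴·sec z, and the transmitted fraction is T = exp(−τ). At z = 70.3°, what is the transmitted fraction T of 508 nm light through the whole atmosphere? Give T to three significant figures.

sec 70.3° = 2.9665.
τ = 0.0878 × (560/508)⁴ × 2.9665 = 0.0878 × 1.4767 × 2.9665 = 0.3846.
T = exp(−0.3846) = 0.6807.

0.681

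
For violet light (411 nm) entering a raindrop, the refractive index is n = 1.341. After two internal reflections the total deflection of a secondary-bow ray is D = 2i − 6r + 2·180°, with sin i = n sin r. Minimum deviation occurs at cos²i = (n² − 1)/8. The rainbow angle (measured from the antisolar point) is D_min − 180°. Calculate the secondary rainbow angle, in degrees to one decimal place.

53.0°

cos²i = (1.79828 − 1)/8 = 0.09979; i = arccos(0.31589) = 71.586°.
sin r = sin 71.586°/1.341 = 0.70753; r = 45.034°.
D_min = 2·71.586° − 6·45.034° + 360° = 232.966°.
Rainbow angle = D_min − 180° = 52.966°.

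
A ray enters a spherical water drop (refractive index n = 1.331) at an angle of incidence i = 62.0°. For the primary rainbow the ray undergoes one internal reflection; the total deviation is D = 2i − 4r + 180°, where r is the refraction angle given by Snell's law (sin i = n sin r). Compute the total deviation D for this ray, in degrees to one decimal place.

sin r = sin 62.0° / 1.331 = 0.8829/1.331 = 0.6634; r = 41.56°.
D = 2·62.0° − 4·41.56° + 180° = 124.00° − 166.23° + 180° = 137.77°.

137.8°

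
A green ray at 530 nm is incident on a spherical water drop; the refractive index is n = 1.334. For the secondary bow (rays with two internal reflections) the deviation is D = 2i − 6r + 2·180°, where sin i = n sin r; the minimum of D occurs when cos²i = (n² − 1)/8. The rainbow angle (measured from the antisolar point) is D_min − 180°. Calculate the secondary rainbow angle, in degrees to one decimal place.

cos²i = (1.77956 − 1)/8 = 0.09744; i = arccos(0.31216) = 71.810°.
sin r = sin 71.810°/1.334 = 0.71217; r = 45.411°.
D_min = 2·71.810° − 6·45.411° + 360° = 231.153°.
Rainbow angle = D_min − 180° = 51.153°.

51.2°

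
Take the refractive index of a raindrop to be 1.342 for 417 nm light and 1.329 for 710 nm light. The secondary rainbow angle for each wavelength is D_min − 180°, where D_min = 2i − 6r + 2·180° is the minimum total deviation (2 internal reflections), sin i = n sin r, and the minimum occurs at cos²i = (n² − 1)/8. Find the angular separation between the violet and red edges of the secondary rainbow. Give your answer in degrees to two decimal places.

3.39°

At 417 nm (n = 1.342): cos²i = 0.10012 → i = 71.554°, r = 44.981°, D_min = 233.222°, rainbow angle = 53.222°.
At 710 nm (n = 1.329): cos²i = 0.09578 → i = 71.972°, r = 45.685°, D_min = 229.837°, rainbow angle = 49.837°.
Angular width = |53.222° − 49.837°| = 3.385°.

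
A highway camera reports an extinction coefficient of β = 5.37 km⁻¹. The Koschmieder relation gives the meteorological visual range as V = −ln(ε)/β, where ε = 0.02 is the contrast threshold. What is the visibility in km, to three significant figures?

0.728 km

V = −ln(0.02) / 5.37 = 3.912 / 5.37 = 0.7285 km.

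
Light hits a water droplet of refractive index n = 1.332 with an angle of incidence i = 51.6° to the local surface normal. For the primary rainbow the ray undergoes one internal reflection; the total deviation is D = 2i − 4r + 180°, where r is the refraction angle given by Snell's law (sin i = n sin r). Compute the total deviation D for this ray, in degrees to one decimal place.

139.0°

sin r = sin 51.6° / 1.332 = 0.7837/1.332 = 0.5884; r = 36.04°.
D = 2·51.6° − 4·36.04° + 180° = 103.20° − 144.16° + 180° = 139.04°.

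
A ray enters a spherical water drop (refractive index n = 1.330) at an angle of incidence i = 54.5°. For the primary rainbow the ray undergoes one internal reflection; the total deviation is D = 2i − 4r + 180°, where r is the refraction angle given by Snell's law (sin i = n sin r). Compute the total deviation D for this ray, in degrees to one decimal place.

sin r = sin 54.5° / 1.330 = 0.8141/1.330 = 0.6121; r = 37.74°.
D = 2·54.5° − 4·37.74° + 180° = 109.00° − 150.97° + 180° = 138.03°.

138.0°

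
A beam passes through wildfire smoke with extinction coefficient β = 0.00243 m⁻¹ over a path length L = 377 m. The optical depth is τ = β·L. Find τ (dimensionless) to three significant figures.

τ = β·L = 0.00243 × 377 = 0.9161.

0.916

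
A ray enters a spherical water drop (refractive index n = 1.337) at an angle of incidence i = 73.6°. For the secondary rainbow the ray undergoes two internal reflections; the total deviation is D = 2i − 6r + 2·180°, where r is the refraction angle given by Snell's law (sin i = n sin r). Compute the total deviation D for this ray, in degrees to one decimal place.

232.1°

sin r = sin 73.6° / 1.337 = 0.9593/1.337 = 0.7175; r = 45.85°.
D = 2·73.6° − 6·45.85° + 2·180° = 147.20° − 275.10° + 360° = 232.10°.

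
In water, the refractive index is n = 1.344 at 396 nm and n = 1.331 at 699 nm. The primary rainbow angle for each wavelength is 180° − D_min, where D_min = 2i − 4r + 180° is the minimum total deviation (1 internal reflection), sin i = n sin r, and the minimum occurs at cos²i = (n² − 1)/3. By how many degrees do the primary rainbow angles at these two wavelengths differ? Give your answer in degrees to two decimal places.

1.86°

At 396 nm (n = 1.344): cos²i = 0.26878 → i = 58.772°, r = 39.512°, D_min = 139.495°, rainbow angle = 40.505°.
At 699 nm (n = 1.331): cos²i = 0.25719 → i = 59.527°, r = 40.356°, D_min = 137.630°, rainbow angle = 42.370°.
Angular width = |40.505° − 42.370°| = 1.865°.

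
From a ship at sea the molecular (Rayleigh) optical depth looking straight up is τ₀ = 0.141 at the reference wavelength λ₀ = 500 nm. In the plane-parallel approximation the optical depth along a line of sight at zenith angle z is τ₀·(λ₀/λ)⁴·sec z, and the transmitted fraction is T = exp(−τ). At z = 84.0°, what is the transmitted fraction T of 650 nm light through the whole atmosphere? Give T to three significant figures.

0.624

sec 84.0° = 9.5668.
τ = 0.141 × (500/650)⁴ × 9.5668 = 0.141 × 0.3501 × 9.5668 = 0.4723.
T = exp(−0.4723) = 0.6236.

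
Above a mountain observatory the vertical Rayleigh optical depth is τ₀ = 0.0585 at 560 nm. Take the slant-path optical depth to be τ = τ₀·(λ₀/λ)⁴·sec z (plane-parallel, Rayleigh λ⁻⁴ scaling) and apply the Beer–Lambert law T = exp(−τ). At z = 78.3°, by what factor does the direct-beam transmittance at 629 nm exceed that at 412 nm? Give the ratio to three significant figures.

2.23

Airmass: sec 78.3° = 4.9313.
τ(629 nm) = 0.0585 × (560/629)⁴ × 4.9313 = 0.0585 × 0.6283 × 4.9313 = 0.1812.
τ(412 nm) = 0.0585 × (560/412)⁴ × 4.9313 = 0.0585 × 3.4132 × 4.9313 = 0.9846.
T(629)/T(412) = exp(τ_B − τ_A) = exp(0.8034) = 2.2331.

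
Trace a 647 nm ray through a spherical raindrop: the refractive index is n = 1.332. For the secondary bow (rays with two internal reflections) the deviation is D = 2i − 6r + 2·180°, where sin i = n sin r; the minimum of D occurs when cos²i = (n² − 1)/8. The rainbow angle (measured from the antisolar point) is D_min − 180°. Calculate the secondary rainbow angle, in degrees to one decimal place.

cos²i = (1.77422 − 1)/8 = 0.09678; i = arccos(0.31109) = 71.875°.
sin r = sin 71.875°/1.332 = 0.71350; r = 45.520°.
D_min = 2·71.875° − 6·45.520° + 360° = 230.628°.
Rainbow angle = D_min − 180° = 50.628°.

50.6°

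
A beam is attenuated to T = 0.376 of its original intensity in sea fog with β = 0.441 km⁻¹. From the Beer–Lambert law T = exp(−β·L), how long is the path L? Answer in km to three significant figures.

2.22 km

Beer–Lambert: T = exp(−βL) ⇒ L = −ln(T)/β = −ln(0.376)/0.441 = 0.9782/0.441 = 2.218 km.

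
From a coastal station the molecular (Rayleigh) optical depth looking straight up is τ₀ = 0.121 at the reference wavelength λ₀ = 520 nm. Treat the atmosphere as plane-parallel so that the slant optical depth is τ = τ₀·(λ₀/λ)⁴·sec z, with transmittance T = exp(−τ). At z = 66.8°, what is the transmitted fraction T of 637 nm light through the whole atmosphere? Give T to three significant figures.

0.872

sec 66.8° = 2.5384.
τ = 0.121 × (520/637)⁴ × 2.5384 = 0.121 × 0.4441 × 2.5384 = 0.1364.
T = exp(−0.1364) = 0.8725.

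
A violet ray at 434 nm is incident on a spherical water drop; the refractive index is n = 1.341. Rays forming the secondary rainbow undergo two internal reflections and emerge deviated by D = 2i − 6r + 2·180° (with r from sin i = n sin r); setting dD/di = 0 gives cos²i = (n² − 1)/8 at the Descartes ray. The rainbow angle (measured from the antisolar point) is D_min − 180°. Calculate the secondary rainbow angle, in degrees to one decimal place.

53.0°

cos²i = (1.79828 − 1)/8 = 0.09979; i = arccos(0.31589) = 71.586°.
sin r = sin 71.586°/1.341 = 0.70753; r = 45.034°.
D_min = 2·71.586° − 6·45.034° + 360° = 232.966°.
Rainbow angle = D_min − 180° = 52.966°.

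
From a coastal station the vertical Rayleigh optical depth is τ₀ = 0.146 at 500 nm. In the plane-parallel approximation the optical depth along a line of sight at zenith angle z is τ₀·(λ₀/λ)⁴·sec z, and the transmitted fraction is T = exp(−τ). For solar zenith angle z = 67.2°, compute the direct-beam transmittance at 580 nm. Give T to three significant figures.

sec 67.2° = 2.5805.
τ = 0.146 × (500/580)⁴ × 2.5805 = 0.146 × 0.5523 × 2.5805 = 0.2081.
T = exp(−0.2081) = 0.8121.

0.812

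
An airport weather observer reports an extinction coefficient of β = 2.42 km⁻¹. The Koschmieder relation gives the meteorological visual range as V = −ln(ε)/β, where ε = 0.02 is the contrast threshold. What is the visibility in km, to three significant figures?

1.62 km

V = −ln(0.02) / 2.42 = 3.912 / 2.42 = 1.6165 km.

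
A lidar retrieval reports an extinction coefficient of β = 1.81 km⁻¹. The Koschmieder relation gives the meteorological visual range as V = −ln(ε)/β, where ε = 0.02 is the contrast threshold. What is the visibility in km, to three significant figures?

V = −ln(0.02) / 1.81 = 3.912 / 1.81 = 2.1613 km.

2.16 km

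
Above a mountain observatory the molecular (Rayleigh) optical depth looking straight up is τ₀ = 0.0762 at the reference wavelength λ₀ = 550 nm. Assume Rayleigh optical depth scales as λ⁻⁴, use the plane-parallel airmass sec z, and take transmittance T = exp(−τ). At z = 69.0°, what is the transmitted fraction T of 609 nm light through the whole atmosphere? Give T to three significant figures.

sec 69.0° = 2.7904.
τ = 0.0762 × (550/609)⁴ × 2.7904 = 0.0762 × 0.6652 × 2.7904 = 0.1415.
T = exp(−0.1415) = 0.8681.

0.868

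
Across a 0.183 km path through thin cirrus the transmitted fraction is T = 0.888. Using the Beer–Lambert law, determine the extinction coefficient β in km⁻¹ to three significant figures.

Beer–Lambert: T = exp(−βL) ⇒ β = −ln(T)/L = −ln(0.888)/0.183 = 0.1188/0.183 = 0.6491 km⁻¹.

0.649 km⁻¹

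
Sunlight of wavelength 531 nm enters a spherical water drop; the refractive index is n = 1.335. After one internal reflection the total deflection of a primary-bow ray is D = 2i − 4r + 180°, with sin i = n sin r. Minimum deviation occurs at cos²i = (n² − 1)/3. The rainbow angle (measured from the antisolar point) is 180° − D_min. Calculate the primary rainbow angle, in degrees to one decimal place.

cos²i = (1.78222 − 1)/3 = 0.26074; i = arccos(0.51063) = 59.294°.
sin r = sin 59.294°/1.335 = 0.64405; r = 40.094°.
D_min = 2·59.294° − 4·40.094° + 180° = 138.212°.
Rainbow angle = 180° − D_min = 41.788°.

41.8°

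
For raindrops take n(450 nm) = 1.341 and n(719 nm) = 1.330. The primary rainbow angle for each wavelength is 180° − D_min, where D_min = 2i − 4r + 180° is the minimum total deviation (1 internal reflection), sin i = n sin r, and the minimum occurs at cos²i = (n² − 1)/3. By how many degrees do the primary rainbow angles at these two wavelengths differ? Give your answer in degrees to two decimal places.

1.59°

At 450 nm (n = 1.341): cos²i = 0.26609 → i = 58.946°, r = 39.705°, D_min = 139.071°, rainbow angle = 40.929°.
At 719 nm (n = 1.330): cos²i = 0.25630 → i = 59.585°, r = 40.422°, D_min = 137.484°, rainbow angle = 42.516°.
Angular width = |40.929° − 42.516°| = 1.588°.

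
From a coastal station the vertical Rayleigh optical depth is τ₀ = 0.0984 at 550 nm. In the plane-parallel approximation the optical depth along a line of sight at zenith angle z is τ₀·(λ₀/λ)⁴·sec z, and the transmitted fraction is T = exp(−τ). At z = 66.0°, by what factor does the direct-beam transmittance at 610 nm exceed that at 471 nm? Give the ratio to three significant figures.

1.34

Airmass: sec 66.0° = 2.4586.
τ(610 nm) = 0.0984 × (550/610)⁴ × 2.4586 = 0.0984 × 0.6609 × 2.4586 = 0.1599.
τ(471 nm) = 0.0984 × (550/471)⁴ × 2.4586 = 0.0984 × 1.8594 × 2.4586 = 0.4498.
T(610)/T(471) = exp(τ_B − τ_A) = exp(0.2899) = 1.3364.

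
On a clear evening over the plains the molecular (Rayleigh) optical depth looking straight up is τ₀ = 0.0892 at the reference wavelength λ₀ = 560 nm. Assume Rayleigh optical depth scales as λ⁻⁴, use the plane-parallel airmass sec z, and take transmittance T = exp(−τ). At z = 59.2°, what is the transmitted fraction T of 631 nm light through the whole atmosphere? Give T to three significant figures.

sec 59.2° = 1.9530.
τ = 0.0892 × (560/631)⁴ × 1.9530 = 0.0892 × 0.6203 × 1.9530 = 0.1081.
T = exp(−0.1081) = 0.8976.

0.898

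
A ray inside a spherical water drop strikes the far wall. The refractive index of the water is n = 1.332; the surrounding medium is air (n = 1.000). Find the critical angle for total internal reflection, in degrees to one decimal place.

48.7°

sin θ_c = n_air / n = 1.000 / 1.332 = 0.7508.
θ_c = arcsin(0.7508) = 48.66°.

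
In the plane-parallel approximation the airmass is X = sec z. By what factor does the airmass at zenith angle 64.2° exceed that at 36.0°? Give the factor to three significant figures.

X(64.2°)/X(36.0°) = sec 64.2° / sec 36.0° = cos 36.0° / cos 64.2° = 0.8090/0.4352 = 1.8588.

1.86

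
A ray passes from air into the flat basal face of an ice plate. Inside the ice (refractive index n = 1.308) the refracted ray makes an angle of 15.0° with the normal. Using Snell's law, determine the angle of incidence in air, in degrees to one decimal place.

19.8°

Snell: sin θ_i = n · sin θ_r = 1.308 × sin 15.0° = 1.308 × 0.2588 = 0.3385.
θ_i = arcsin(0.3385) = 19.79°.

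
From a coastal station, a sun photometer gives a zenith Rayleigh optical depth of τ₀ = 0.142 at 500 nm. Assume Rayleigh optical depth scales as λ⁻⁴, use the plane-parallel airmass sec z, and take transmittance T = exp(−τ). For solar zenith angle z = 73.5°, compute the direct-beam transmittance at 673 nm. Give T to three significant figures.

0.859

sec 73.5° = 3.5209.
τ = 0.142 × (500/673)⁴ × 3.5209 = 0.142 × 0.3047 × 3.5209 = 0.1523.
T = exp(−0.1523) = 0.8587.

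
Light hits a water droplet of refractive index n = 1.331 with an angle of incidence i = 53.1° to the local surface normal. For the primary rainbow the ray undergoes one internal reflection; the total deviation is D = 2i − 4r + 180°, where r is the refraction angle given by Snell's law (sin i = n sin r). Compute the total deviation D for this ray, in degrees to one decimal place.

138.5°

sin r = sin 53.1° / 1.331 = 0.7997/1.331 = 0.6008; r = 36.93°.
D = 2·53.1° − 4·36.93° + 180° = 106.20° − 147.71° + 180° = 138.49°.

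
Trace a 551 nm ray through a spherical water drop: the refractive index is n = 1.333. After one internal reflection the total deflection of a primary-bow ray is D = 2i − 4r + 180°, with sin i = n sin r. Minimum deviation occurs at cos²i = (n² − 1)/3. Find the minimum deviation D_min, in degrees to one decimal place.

cos²i = (1.77689 − 1)/3 = 0.25896; i = arccos(0.50888) = 59.410°.
sin r = sin 59.410°/1.333 = 0.64579; r = 40.225°.
D_min = 2·59.410° − 4·40.225° + 180° = 137.922°.

137.9°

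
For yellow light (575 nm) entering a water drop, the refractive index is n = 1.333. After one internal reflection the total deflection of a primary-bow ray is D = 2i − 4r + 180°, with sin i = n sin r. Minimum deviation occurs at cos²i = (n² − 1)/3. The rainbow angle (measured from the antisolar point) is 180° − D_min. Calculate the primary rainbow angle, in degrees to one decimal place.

42.1°

cos²i = (1.77689 − 1)/3 = 0.25896; i = arccos(0.50888) = 59.410°.
sin r = sin 59.410°/1.333 = 0.64579; r = 40.225°.
D_min = 2·59.410° − 4·40.225° + 180° = 137.922°.
Rainbow angle = 180° − D_min = 42.078°.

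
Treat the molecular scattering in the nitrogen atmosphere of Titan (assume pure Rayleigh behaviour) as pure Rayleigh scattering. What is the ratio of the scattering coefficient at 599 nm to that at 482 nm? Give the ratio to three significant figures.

0.419

Rayleigh scattering ∝ λ⁻⁴, so the ratio of coefficients is the inverse fourth power of the wavelength ratio.
σ(599)/σ(482) = (482/599)⁴ = (0.8047)⁴ = 0.4193.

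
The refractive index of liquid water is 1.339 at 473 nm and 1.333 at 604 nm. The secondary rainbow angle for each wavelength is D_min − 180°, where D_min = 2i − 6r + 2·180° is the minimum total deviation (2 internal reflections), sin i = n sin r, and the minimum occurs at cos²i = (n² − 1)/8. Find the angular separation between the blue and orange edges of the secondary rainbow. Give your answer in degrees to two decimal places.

1.56°

At 473 nm (n = 1.339): cos²i = 0.09912 → i = 71.650°, r = 45.141°, D_min = 232.451°, rainbow angle = 52.451°.
At 604 nm (n = 1.333): cos²i = 0.09711 → i = 71.843°, r = 45.466°, D_min = 230.891°, rainbow angle = 50.891°.
Angular width = |52.451° − 50.891°| = 1.560°.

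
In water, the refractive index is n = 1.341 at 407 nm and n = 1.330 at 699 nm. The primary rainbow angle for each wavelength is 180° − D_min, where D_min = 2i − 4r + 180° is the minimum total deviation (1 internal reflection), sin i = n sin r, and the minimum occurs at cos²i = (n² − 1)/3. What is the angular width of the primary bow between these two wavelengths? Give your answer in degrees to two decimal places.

At 407 nm (n = 1.341): cos²i = 0.26609 → i = 58.946°, r = 39.705°, D_min = 139.071°, rainbow angle = 40.929°.
At 699 nm (n = 1.330): cos²i = 0.25630 → i = 59.585°, r = 40.422°, D_min = 137.484°, rainbow angle = 42.516°.
Angular width = |40.929° − 42.516°| = 1.588°.

1.59°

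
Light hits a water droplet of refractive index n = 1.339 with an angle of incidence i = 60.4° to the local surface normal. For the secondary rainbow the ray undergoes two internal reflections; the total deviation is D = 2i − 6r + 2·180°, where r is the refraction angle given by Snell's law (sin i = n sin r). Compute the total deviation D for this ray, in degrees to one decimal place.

237.8°

sin r = sin 60.4° / 1.339 = 0.8695/1.339 = 0.6494; r = 40.49°.
D = 2·60.4° − 6·40.49° + 2·180° = 120.80° − 242.96° + 360° = 237.84°.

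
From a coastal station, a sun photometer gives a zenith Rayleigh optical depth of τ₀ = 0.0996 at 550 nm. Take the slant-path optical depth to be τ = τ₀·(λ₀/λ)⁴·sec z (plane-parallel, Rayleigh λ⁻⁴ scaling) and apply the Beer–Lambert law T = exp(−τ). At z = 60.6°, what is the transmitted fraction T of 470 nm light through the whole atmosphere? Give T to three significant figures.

sec 60.6° = 2.0371.
τ = 0.0996 × (550/470)⁴ × 2.0371 = 0.0996 × 1.8753 × 2.0371 = 0.3805.
T = exp(−0.3805) = 0.6835.

0.684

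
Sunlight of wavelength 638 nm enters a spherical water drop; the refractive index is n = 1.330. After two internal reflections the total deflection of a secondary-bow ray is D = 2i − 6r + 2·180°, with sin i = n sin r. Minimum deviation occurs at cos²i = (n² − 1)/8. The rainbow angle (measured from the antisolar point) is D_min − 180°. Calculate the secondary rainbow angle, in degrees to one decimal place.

50.1°

cos²i = (1.76890 − 1)/8 = 0.09611; i = arccos(0.31002) = 71.940°.
sin r = sin 71.940°/1.330 = 0.71483; r = 45.630°.
D_min = 2·71.940° − 6·45.630° + 360° = 230.101°.
Rainbow angle = D_min − 180° = 50.101°.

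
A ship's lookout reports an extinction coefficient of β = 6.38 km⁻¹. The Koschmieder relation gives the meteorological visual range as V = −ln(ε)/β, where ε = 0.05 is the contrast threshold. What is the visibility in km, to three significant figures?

V = −ln(0.05) / 6.38 = 2.996 / 6.38 = 0.4696 km.

0.470 km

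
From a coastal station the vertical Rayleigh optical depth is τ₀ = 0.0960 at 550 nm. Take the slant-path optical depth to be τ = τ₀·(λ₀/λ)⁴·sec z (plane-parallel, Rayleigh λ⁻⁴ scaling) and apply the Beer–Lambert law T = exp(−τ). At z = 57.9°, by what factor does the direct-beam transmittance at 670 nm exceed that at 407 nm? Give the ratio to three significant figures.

1.68

Airmass: sec 57.9° = 1.8818.
τ(670 nm) = 0.0960 × (550/670)⁴ × 1.8818 = 0.0960 × 0.4541 × 1.8818 = 0.0820.
τ(407 nm) = 0.0960 × (550/407)⁴ × 1.8818 = 0.0960 × 3.3348 × 1.8818 = 0.6025.
T(670)/T(407) = exp(τ_B − τ_A) = exp(0.5204) = 1.6827.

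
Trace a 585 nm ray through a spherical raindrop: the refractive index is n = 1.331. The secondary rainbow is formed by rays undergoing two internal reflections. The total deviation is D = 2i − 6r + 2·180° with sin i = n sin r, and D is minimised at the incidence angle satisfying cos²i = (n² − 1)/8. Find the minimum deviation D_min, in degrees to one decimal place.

230.4°

cos²i = (1.77156 − 1)/8 = 0.09645; i = arccos(0.31056) = 71.907°.
sin r = sin 71.907°/1.331 = 0.71417; r = 45.575°.
D_min = 2·71.907° − 6·45.575° + 360° = 230.365°.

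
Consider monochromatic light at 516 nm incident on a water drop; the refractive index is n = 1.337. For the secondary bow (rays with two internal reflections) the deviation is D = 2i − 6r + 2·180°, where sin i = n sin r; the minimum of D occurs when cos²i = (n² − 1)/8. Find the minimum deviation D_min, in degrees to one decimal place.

231.9°

cos²i = (1.78757 − 1)/8 = 0.09845; i = arccos(0.31376) = 71.714°.
sin r = sin 71.714°/1.337 = 0.71017; r = 45.249°.
D_min = 2·71.714° − 6·45.249° + 360° = 231.934°.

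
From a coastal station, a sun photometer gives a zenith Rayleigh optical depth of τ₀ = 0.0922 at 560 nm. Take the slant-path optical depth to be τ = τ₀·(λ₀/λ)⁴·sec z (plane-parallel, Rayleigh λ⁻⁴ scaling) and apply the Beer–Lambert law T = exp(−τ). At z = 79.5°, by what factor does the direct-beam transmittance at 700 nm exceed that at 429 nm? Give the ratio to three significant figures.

3.53

Airmass: sec 79.5° = 5.4874.
τ(700 nm) = 0.0922 × (560/700)⁴ × 5.4874 = 0.0922 × 0.4096 × 5.4874 = 0.2072.
τ(429 nm) = 0.0922 × (560/429)⁴ × 5.4874 = 0.0922 × 2.9035 × 5.4874 = 1.4690.
T(700)/T(429) = exp(τ_B − τ_A) = exp(1.2618) = 3.5316.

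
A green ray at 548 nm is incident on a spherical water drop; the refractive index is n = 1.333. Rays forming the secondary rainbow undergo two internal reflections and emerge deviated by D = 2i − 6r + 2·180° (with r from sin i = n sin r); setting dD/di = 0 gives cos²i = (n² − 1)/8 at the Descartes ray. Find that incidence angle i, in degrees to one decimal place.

71.8°

cos²i = (1.333² − 1)/8 = (1.77689 − 1)/8 = 0.09711.
cos i = 0.31163, so i = 71.843°.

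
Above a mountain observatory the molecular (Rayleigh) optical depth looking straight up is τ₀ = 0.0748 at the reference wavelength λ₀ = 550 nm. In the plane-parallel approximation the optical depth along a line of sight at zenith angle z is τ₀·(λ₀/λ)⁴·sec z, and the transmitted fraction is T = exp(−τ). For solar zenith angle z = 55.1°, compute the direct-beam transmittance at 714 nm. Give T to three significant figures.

0.955

sec 55.1° = 1.7478.
τ = 0.0748 × (550/714)⁴ × 1.7478 = 0.0748 × 0.3521 × 1.7478 = 0.0460.
T = exp(−0.0460) = 0.9550.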